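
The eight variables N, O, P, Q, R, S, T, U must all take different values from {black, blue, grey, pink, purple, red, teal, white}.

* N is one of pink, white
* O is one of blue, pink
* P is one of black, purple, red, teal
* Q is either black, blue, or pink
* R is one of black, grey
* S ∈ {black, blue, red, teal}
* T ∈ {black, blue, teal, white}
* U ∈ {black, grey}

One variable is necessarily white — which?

The 8 variables together cover exactly {black, blue, grey, pink, purple, red, teal, white} — 8 values for 8 variables — and purple appears only in P's list, so P = purple.
The 7 still-open variables draw from only 7 values {black, blue, grey, pink, red, teal, white}, so each is used; only S can be red, hence S = red.
The 6 still-open variables draw from only 6 values {black, blue, grey, pink, teal, white}, so each is used; only T can be teal, hence T = teal.
The 5 still-open variables together cover exactly {black, blue, grey, pink, white} — 5 values for 5 variables — and white appears only in N's list, so N = white.

N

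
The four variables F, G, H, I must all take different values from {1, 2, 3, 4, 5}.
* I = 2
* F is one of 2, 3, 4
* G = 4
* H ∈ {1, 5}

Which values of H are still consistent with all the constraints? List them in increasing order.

1, 5

G has just one choice, so G = 4. So F can't be 4.
I's domain is down to {2}, so I = 2. Remove 2 from F.
F has just one choice, so F = 3.
No further eliminations apply; H can still be any of 1, 5.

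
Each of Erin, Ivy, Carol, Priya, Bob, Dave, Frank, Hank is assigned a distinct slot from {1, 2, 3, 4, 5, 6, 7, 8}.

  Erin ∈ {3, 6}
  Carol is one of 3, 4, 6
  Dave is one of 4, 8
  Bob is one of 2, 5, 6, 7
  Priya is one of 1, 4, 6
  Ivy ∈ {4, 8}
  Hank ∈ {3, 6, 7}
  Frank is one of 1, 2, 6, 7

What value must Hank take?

Among the 8 variables, 5 fits only Bob (and all 8 values in {1, 2, 3, 4, 5, 6, 7, 8} must be used), so Bob = 5.
Among the 7 still-open variables, 2 fits only Frank (and all 7 values in {1, 2, 3, 4, 6, 7, 8} must be used), so Frank = 2.
The 6 still-open variables together cover exactly {1, 3, 4, 6, 7, 8} — 6 values for 6 variables — and 1 appears only in Priya's list, so Priya = 1.
Among the 5 still-open variables, 7 fits only Hank (and all 5 values in {3, 4, 6, 7, 8} must be used), so Hank = 7.

7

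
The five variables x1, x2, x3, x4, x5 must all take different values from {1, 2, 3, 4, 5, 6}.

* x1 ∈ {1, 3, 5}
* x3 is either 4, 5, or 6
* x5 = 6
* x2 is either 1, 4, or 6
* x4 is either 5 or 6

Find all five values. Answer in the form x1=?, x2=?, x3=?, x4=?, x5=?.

x1=3, x2=1, x3=4, x4=5, x5=6

x5 has just one choice, so x5 = 6. Remove 6 from x2, x3, x4.
That leaves x4 = 5. So x1, x3 can't be 5.
x3 has just one choice, so x3 = 4. Strike 4 from x2.
x2 has just one choice, so x2 = 1. So x1 can't be 1.
x1's domain is down to {3}, so x1 = 3.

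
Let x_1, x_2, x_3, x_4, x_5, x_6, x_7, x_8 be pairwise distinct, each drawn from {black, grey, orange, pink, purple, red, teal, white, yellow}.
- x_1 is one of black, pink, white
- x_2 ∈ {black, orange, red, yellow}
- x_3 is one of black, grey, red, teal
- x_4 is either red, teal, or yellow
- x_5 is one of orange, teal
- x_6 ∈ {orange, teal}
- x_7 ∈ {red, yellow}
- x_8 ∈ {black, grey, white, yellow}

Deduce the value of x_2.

black

Among the 8 variables, pink fits only x_1 (and all 8 values in {black, grey, orange, pink, red, teal, white, yellow} must be used), so x_1 = pink.
Among the 7 still-open variables, white fits only x_8 (and all 7 values in {black, grey, orange, red, teal, white, yellow} must be used), so x_8 = white.
The 6 still-open variables together cover exactly {black, grey, orange, red, teal, yellow} — 6 values for 6 variables — and grey appears only in x_3's list, so x_3 = grey.
The 5 still-open variables together cover exactly {black, orange, red, teal, yellow} — 5 values for 5 variables — and black appears only in x_2's list, so x_2 = black.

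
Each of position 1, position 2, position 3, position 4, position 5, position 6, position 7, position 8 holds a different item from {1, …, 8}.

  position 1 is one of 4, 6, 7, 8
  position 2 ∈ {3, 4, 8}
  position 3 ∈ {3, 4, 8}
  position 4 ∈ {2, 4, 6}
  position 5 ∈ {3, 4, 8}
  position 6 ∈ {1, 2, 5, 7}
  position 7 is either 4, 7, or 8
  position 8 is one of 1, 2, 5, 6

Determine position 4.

The 3 variables position 2, position 3, position 5 are confined to {3, 4, 8}, which locks those values in; drop them from position 1, position 4, position 7.
position 7 has just one choice, so position 7 = 7. Eliminate 7 elsewhere: position 1, position 6.
position 1 has just one choice, so position 1 = 6. Eliminate 6 elsewhere: position 4, position 8.
So position 4 = 2.

2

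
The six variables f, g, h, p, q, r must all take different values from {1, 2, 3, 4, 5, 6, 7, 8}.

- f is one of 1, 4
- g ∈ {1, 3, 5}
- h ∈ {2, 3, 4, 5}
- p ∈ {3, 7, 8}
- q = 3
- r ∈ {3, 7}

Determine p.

q must be 3 (only option left). So g, h, p, r can't be 3.
r must be 7 (only option left). So p can't be 7.
So p = 8.

8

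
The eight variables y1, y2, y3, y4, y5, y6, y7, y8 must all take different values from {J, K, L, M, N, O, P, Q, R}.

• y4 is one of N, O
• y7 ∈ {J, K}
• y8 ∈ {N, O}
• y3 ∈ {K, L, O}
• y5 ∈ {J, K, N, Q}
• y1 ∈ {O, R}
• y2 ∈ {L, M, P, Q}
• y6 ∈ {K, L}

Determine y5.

y4 and y8 between them cover only {N, O} — a naked pair. Remove those values from y1, y3, y5.
y1 must be R (only option left).
y3 and y6 share exactly the 2 values {K, L}; by pigeonhole those values go to them, so strike K, L from y2, y5, y7.
y7 must be J (only option left). Strike J from y5.
So y5 = Q.

Q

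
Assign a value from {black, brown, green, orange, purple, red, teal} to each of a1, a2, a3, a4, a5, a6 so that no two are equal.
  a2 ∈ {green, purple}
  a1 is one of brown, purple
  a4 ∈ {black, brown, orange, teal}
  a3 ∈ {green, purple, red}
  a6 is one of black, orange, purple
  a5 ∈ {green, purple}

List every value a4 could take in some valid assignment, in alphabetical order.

a2 and a5 between them cover only {green, purple} — a naked pair. Remove those values from a1, a3, a6.
a1's domain is down to {brown}, so a1 = brown. Strike brown from a4.
That leaves a3 = red.
No further eliminations apply; a4 can still be any of black, orange, teal.

black, orange, teal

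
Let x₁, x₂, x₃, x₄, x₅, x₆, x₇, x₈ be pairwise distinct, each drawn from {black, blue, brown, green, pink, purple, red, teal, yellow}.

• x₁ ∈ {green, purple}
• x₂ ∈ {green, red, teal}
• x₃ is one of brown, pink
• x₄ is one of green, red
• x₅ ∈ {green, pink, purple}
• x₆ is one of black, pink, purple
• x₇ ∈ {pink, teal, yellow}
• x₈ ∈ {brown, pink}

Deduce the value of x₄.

The 8 variables together cover exactly {black, brown, green, pink, purple, red, teal, yellow} — 8 values for 8 variables — and black appears only in x₆'s list, so x₆ = black.
The 7 still-open variables together cover exactly {brown, green, pink, purple, red, teal, yellow} — 7 values for 7 variables — and yellow appears only in x₇'s list, so x₇ = yellow.
The 6 still-open variables draw from only 6 values {brown, green, pink, purple, red, teal}, so each is used; only x₂ can be teal, hence x₂ = teal.
Among the 5 still-open variables, red fits only x₄ (and all 5 values in {brown, green, pink, purple, red} must be used), so x₄ = red.

red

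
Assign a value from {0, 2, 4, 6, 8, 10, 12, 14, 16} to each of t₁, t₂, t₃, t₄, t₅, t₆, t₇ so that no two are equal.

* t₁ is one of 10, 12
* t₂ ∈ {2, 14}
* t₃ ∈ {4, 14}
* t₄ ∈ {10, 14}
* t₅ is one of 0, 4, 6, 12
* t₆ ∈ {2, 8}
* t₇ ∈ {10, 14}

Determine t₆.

t₄ and t₇ share exactly the 2 values {10, 14}; by pigeonhole those values go to them, so strike 10, 14 from t₁, t₂, t₃.
That leaves t₁ = 12. Remove 12 from t₅.
t₂'s domain is down to {2}, so t₂ = 2. Strike 2 from t₆.
So t₆ = 8.

8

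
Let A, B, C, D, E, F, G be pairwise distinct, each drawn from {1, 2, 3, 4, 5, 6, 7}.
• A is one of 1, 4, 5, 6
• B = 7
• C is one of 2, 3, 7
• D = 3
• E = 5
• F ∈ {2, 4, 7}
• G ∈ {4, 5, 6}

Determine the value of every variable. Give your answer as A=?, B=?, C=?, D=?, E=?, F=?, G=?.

B must be 7 (only option left). Eliminate 7 elsewhere: C, F.
That leaves D = 3. Remove 3 from C.
E's domain is down to {5}, so E = 5. So A, G can't be 5.
C must be 2 (only option left). So F can't be 2.
F must be 4 (only option left). Eliminate 4 elsewhere: A, G.
G has just one choice, so G = 6. Remove 6 from A.
A has just one choice, so A = 1.

A=1, B=7, C=2, D=3, E=5, F=4, G=6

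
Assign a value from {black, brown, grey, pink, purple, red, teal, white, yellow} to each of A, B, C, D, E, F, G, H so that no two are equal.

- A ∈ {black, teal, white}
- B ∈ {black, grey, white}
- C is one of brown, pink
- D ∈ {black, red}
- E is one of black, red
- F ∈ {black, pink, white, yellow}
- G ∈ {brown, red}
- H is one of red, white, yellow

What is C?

pink

The 8 variables draw from only 8 values {black, brown, grey, pink, red, teal, white, yellow}, so each is used; only B can be grey, hence B = grey.
The 7 still-open variables draw from only 7 values {black, brown, pink, red, teal, white, yellow}, so each is used; only A can be teal, hence A = teal.
The 2 variables D and E are confined to {black, red}, which locks those values in; drop them from F, G, H.
G's domain is down to {brown}, so G = brown. Strike brown from C.
So C = pink.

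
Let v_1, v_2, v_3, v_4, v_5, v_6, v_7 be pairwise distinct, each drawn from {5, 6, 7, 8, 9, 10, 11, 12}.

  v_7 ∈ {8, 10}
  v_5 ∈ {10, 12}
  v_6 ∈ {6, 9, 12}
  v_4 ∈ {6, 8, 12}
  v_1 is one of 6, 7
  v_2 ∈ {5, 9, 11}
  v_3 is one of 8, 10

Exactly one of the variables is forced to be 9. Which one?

v_6

v_3 and v_7 share exactly the 2 values {8, 10}; by pigeonhole those values go to them, so strike 8, 10 from v_4, v_5.
That leaves v_5 = 12. Strike 12 from v_4, v_6.
That leaves v_4 = 6. Eliminate 6 elsewhere: v_1, v_6.
So 9 goes to v_6.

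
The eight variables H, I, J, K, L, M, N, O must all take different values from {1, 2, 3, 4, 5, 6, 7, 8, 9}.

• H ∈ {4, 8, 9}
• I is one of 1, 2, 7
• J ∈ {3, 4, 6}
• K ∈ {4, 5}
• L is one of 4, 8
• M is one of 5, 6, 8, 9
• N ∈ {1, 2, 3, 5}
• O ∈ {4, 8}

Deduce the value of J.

L and O between them cover only {4, 8} — a naked pair. Remove those values from H, J, K, M.
H must be 9 (only option left). So M can't be 9.
That leaves K = 5. Remove 5 from M, N.
That leaves M = 6. Strike 6 from J.
So J = 3.

3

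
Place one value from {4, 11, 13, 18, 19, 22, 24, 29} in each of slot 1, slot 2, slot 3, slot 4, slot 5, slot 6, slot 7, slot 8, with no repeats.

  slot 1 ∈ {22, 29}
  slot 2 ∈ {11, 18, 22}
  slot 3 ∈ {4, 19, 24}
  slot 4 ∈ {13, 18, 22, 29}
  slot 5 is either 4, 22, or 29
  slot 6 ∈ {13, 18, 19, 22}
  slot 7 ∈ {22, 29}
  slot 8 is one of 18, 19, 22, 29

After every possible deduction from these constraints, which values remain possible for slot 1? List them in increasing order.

22, 29

Among the 8 variables, 11 fits only slot 2 (and all 8 values in {4, 11, 13, 18, 19, 22, 24, 29} must be used), so slot 2 = 11.
The 7 still-open variables draw from only 7 values {4, 13, 18, 19, 22, 24, 29}, so each is used; only slot 3 can be 24, hence slot 3 = 24.
Among the 6 still-open variables, 4 fits only slot 5 (and all 6 values in {4, 13, 18, 19, 22, 29} must be used), so slot 5 = 4.
slot 1 and slot 7 share exactly the 2 values {22, 29}; by pigeonhole those values go to them, so strike 22, 29 from slot 4, slot 6, slot 8.
No further eliminations apply; slot 1 can still be any of 22, 29.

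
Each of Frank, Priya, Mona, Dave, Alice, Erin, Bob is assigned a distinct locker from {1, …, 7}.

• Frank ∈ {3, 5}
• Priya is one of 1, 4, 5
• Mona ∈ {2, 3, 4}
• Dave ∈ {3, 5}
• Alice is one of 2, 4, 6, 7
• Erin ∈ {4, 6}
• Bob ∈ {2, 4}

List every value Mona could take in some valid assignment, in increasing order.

Among the 7 variables, 1 fits only Priya (and all 7 values in {1, 2, 3, 4, 5, 6, 7} must be used), so Priya = 1.
The 6 still-open variables together cover exactly {2, 3, 4, 5, 6, 7} — 6 values for 6 variables — and 7 appears only in Alice's list, so Alice = 7.
The 5 still-open variables together cover exactly {2, 3, 4, 5, 6} — 5 values for 5 variables — and 6 appears only in Erin's list, so Erin = 6.
The 2 variables Frank and Dave are confined to {3, 5}, which locks those values in; drop them from Mona.
No further eliminations apply; Mona can still be any of 2, 4.

2, 4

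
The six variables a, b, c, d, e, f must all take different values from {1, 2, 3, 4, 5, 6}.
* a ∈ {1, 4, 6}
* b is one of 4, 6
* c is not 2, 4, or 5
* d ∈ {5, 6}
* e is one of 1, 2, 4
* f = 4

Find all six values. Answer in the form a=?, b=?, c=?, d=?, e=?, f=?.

a=1, b=6, c=3, d=5, e=2, f=4

f must be 4 (only option left). Strike 4 from a, b, e.
b has just one choice, so b = 6. So a, c, d can't be 6.
d has just one choice, so d = 5.
a must be 1 (only option left). So c, e can't be 1.
c's domain is down to {3}, so c = 3.
e must be 2 (only option left).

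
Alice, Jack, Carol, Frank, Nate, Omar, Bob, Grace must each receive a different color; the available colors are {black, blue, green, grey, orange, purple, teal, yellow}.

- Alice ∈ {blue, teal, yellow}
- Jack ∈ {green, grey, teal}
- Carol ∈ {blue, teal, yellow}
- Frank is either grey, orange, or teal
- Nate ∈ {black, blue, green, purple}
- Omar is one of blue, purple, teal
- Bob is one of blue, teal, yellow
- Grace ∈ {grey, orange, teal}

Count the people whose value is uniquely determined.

3

Among the 8 variables, black fits only Nate (and all 8 values in {black, blue, green, grey, orange, purple, teal, yellow} must be used), so Nate = black.
The 7 still-open variables together cover exactly {blue, green, grey, orange, purple, teal, yellow} — 7 values for 7 variables — and green appears only in Jack's list, so Jack = green.
The 6 still-open variables together cover exactly {blue, grey, orange, purple, teal, yellow} — 6 values for 6 variables — and purple appears only in Omar's list, so Omar = purple.
Alice, Carol, Bob share exactly the 3 values {blue, teal, yellow}; by pigeonhole those values go to them, so strike blue, teal, yellow from Frank, Grace.
Determined: Jack=green, Nate=black, Omar=purple. The other people each still have more than one consistent value. That makes 3.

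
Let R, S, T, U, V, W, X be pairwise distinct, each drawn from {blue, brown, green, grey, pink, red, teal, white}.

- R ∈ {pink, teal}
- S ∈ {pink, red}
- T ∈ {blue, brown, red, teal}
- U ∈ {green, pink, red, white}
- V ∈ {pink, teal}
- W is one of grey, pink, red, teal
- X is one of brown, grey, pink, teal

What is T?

R and V between them cover only {pink, teal} — a naked pair. Remove those values from S, T, U, W, X.
S's domain is down to {red}, so S = red. Strike red from T, U, W.
That leaves W = grey. So X can't be grey.
X has just one choice, so X = brown. Eliminate brown elsewhere: T.
So T = blue.

blue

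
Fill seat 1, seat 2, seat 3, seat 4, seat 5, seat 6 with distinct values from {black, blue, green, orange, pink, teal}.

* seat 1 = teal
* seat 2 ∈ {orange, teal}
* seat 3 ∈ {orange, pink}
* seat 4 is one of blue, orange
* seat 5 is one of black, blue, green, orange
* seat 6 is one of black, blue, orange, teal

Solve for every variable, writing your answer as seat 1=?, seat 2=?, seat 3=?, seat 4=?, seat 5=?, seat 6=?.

seat 1=teal, seat 2=orange, seat 3=pink, seat 4=blue, seat 5=green, seat 6=black

seat 1's domain is down to {teal}, so seat 1 = teal. So seat 2, seat 6 can't be teal.
That leaves seat 2 = orange. Strike orange from seat 3, seat 4, seat 5, seat 6.
seat 3 must be pink (only option left).
seat 4's domain is down to {blue}, so seat 4 = blue. So seat 5, seat 6 can't be blue.
That leaves seat 6 = black. Remove black from seat 5.
seat 5 must be green (only option left).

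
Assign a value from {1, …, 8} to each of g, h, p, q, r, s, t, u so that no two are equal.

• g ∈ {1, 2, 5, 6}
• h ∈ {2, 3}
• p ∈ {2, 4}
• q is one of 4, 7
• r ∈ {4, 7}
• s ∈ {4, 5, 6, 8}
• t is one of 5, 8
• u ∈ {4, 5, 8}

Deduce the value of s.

Among the 8 variables, 1 fits only g (and all 8 values in {1, 2, 3, 4, 5, 6, 7, 8} must be used), so g = 1.
Among the 7 still-open variables, 3 fits only h (and all 7 values in {2, 3, 4, 5, 6, 7, 8} must be used), so h = 3.
Among the 6 still-open variables, 2 fits only p (and all 6 values in {2, 4, 5, 6, 7, 8} must be used), so p = 2.
The 5 still-open variables draw from only 5 values {4, 5, 6, 7, 8}, so each is used; only s can be 6, hence s = 6.

6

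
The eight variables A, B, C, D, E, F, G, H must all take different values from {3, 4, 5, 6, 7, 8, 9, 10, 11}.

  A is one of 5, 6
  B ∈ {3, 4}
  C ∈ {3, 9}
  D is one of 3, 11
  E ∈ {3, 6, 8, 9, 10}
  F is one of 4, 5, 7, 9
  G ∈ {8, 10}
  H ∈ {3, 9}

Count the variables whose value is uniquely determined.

C and H between them cover only {3, 9} — a naked pair. Remove those values from B, D, E, F.
B must be 4 (only option left). Strike 4 from F.
D has just one choice, so D = 11.
Determined: B=4, D=11. The other variables each still have more than one consistent value. That makes 2.

2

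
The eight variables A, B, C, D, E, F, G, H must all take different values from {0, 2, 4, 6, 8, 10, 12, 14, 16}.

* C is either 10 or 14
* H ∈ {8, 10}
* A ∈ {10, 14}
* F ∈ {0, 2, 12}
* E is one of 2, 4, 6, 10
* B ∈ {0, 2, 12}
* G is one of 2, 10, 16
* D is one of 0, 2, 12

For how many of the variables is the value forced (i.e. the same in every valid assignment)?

A and C share exactly the 2 values {10, 14}; by pigeonhole those values go to them, so strike 10, 14 from E, G, H.
H must be 8 (only option left).
The 3 variables B, D, F are confined to {0, 2, 12}, which locks those values in; drop them from E, G.
G must be 16 (only option left).
Determined: G=16, H=8. The other variables each still have more than one consistent value. That makes 2.

2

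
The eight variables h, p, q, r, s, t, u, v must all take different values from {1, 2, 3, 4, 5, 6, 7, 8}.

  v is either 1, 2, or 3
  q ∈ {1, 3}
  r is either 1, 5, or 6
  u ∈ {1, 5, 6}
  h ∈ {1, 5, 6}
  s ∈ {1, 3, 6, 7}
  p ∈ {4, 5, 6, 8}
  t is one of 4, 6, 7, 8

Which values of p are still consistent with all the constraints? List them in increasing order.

4, 8

The 8 variables together cover exactly {1, 2, 3, 4, 5, 6, 7, 8} — 8 values for 8 variables — and 2 appears only in v's list, so v = 2.
The 3 variables h, r, u are confined to {1, 5, 6}, which locks those values in; drop them from p, q, s, t.
q has just one choice, so q = 3. Strike 3 from s.
s's domain is down to {7}, so s = 7. Eliminate 7 elsewhere: t.
No further eliminations apply; p can still be any of 4, 8.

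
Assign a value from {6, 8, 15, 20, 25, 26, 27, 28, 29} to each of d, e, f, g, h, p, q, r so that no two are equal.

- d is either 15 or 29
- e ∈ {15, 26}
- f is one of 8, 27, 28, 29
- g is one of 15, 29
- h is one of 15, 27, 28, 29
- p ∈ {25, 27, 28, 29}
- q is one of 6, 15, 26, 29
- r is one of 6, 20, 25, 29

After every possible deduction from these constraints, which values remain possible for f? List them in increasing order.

d and g between them cover only {15, 29} — a naked pair. Remove those values from e, f, h, p, q, r.
e must be 26 (only option left). Remove 26 from q.
q has just one choice, so q = 6. Eliminate 6 elsewhere: r.
No further eliminations apply; f can still be any of 8, 27, 28.

8, 27, 28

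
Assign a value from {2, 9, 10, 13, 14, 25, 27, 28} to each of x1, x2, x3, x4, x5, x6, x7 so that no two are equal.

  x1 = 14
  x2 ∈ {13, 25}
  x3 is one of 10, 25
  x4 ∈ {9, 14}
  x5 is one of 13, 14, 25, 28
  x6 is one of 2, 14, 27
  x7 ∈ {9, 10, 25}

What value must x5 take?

x1's domain is down to {14}, so x1 = 14. Strike 14 from x4, x5, x6.
x4 has just one choice, so x4 = 9. So x7 can't be 9.
x3 and x7 share exactly the 2 values {10, 25}; by pigeonhole those values go to them, so strike 10, 25 from x2, x5.
x2 must be 13 (only option left). Strike 13 from x5.
So x5 = 28.

28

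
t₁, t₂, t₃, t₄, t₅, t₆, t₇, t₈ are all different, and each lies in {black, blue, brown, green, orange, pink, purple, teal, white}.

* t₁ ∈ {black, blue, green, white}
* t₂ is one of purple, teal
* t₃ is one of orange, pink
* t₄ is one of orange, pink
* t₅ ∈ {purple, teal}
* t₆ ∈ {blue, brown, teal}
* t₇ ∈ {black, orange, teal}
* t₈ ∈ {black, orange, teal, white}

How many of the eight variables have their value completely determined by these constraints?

t₂ and t₅ share exactly the 2 values {purple, teal}; by pigeonhole those values go to them, so strike purple, teal from t₆, t₇, t₈.
t₃ and t₄ between them cover only {orange, pink} — a naked pair. Remove those values from t₇, t₈.
t₇ must be black (only option left). Remove black from t₁, t₈.
t₈ must be white (only option left). So t₁ can't be white.
Determined: t₇=black, t₈=white. The other variables each still have more than one consistent value. That makes 2.

2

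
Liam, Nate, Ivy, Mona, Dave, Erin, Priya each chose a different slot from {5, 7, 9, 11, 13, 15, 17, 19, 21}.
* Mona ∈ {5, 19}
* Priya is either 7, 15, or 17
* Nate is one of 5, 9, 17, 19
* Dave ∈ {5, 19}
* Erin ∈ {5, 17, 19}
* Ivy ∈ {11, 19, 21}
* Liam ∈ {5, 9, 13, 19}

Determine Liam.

Mona and Dave between them cover only {5, 19} — a naked pair. Remove those values from Liam, Nate, Ivy, Erin.
Erin has just one choice, so Erin = 17. Strike 17 from Nate, Priya.
Nate must be 9 (only option left). So Liam can't be 9.
So Liam = 13.

13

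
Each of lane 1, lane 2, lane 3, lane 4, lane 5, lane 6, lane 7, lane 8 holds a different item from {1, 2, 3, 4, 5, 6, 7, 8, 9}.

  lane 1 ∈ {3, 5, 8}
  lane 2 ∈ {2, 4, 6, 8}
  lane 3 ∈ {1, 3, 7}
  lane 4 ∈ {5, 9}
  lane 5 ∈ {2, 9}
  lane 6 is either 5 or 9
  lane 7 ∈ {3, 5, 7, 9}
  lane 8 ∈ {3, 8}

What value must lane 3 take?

lane 4 and lane 6 between them cover only {5, 9} — a naked pair. Remove those values from lane 1, lane 5, lane 7.
lane 5's domain is down to {2}, so lane 5 = 2. Eliminate 2 elsewhere: lane 2.
The 2 variables lane 1 and lane 8 are confined to {3, 8}, which locks those values in; drop them from lane 2, lane 3, lane 7.
That leaves lane 7 = 7. Remove 7 from lane 3.
So lane 3 = 1.

1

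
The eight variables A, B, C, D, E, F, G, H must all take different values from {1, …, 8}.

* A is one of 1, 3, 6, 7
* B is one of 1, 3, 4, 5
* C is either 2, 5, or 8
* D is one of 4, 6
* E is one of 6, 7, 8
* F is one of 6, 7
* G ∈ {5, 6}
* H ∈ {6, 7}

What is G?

5

The 8 variables draw from only 8 values {1, 2, 3, 4, 5, 6, 7, 8}, so each is used; only C can be 2, hence C = 2.
The 7 still-open variables together cover exactly {1, 3, 4, 5, 6, 7, 8} — 7 values for 7 variables — and 8 appears only in E's list, so E = 8.
F and H between them cover only {6, 7} — a naked pair. Remove those values from A, D, G.
So G = 5.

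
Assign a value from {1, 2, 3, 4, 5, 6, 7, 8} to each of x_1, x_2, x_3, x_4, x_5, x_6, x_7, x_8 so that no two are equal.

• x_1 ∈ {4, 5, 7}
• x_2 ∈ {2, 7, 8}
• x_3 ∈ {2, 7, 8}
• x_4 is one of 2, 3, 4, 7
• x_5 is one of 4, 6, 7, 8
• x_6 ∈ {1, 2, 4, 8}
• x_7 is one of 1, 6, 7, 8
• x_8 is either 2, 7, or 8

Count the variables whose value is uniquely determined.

2

The 8 variables draw from only 8 values {1, 2, 3, 4, 5, 6, 7, 8}, so each is used; only x_4 can be 3, hence x_4 = 3.
The 7 still-open variables draw from only 7 values {1, 2, 4, 5, 6, 7, 8}, so each is used; only x_1 can be 5, hence x_1 = 5.
x_2, x_3, x_8 share exactly the 3 values {2, 7, 8}; by pigeonhole those values go to them, so strike 2, 7, 8 from x_5, x_6, x_7.
Determined: x_1=5, x_4=3. The other variables each still have more than one consistent value. That makes 2.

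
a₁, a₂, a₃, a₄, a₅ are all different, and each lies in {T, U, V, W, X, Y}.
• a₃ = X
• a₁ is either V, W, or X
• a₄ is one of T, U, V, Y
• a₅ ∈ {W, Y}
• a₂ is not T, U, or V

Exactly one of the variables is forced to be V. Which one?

a₁

a₃'s domain is down to {X}, so a₃ = X. Strike X from a₁, a₂.
The 2 variables a₂ and a₅ are confined to {W, Y}, which locks those values in; drop them from a₁, a₄.
So V goes to a₁.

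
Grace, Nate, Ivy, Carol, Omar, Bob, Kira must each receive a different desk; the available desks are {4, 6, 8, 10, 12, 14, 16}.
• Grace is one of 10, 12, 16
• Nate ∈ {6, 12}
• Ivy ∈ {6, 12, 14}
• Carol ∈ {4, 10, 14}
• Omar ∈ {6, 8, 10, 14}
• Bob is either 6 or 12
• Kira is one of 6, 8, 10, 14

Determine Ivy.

14

The 7 variables draw from only 7 values {4, 6, 8, 10, 12, 14, 16}, so each is used; only Carol can be 4, hence Carol = 4.
Among the 6 still-open variables, 16 fits only Grace (and all 6 values in {6, 8, 10, 12, 14, 16} must be used), so Grace = 16.
Nate and Bob between them cover only {6, 12} — a naked pair. Remove those values from Ivy, Omar, Kira.
So Ivy = 14.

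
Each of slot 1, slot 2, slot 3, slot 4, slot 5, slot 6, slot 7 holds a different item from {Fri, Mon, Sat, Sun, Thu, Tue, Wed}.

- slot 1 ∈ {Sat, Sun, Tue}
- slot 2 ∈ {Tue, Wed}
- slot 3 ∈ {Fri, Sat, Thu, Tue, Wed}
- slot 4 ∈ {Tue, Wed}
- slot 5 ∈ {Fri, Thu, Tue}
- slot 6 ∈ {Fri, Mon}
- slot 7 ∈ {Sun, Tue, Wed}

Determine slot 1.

The 7 variables draw from only 7 values {Fri, Mon, Sat, Sun, Thu, Tue, Wed}, so each is used; only slot 6 can be Mon, hence slot 6 = Mon.
The 2 variables slot 2 and slot 4 are confined to {Tue, Wed}, which locks those values in; drop them from slot 1, slot 3, slot 5, slot 7.
slot 7's domain is down to {Sun}, so slot 7 = Sun. Remove Sun from slot 1.
So slot 1 = Sat.

Sat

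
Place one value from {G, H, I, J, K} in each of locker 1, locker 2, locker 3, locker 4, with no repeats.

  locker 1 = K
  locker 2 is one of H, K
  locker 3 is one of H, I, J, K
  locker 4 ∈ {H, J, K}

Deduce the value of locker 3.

I

locker 1's domain is down to {K}, so locker 1 = K. Eliminate K elsewhere: locker 2, locker 3, locker 4.
locker 2 must be H (only option left). Eliminate H elsewhere: locker 3, locker 4.
locker 4 has just one choice, so locker 4 = J. Strike J from locker 3.
So locker 3 = I.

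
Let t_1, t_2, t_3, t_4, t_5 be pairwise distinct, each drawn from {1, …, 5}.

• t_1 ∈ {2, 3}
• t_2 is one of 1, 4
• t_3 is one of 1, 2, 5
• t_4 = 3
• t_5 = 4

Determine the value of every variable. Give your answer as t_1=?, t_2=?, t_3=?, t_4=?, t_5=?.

t_1=2, t_2=1, t_3=5, t_4=3, t_5=4

t_4's domain is down to {3}, so t_4 = 3. Strike 3 from t_1.
t_5 has just one choice, so t_5 = 4. Strike 4 from t_2.
That leaves t_1 = 2. Remove 2 from t_3.
That leaves t_2 = 1. So t_3 can't be 1.
t_3 has just one choice, so t_3 = 5.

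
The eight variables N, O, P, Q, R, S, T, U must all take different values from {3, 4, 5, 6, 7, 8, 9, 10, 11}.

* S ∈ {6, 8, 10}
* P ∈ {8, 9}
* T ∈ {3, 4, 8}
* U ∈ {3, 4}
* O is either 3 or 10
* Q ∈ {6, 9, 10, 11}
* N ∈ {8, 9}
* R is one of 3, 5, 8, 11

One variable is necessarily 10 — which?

The 8 variables draw from only 8 values {3, 4, 5, 6, 8, 9, 10, 11}, so each is used; only R can be 5, hence R = 5.
The 7 still-open variables draw from only 7 values {3, 4, 6, 8, 9, 10, 11}, so each is used; only Q can be 11, hence Q = 11.
The 6 still-open variables draw from only 6 values {3, 4, 6, 8, 9, 10}, so each is used; only S can be 6, hence S = 6.
Among the 5 still-open variables, 10 fits only O (and all 5 values in {3, 4, 8, 9, 10} must be used), so O = 10.

O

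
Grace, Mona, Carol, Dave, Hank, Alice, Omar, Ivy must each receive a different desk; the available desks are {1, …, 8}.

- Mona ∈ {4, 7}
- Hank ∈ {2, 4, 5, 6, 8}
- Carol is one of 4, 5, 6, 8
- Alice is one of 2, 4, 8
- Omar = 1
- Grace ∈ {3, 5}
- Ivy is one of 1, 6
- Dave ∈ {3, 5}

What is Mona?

Omar must be 1 (only option left). Remove 1 from Ivy.
Ivy has just one choice, so Ivy = 6. Remove 6 from Carol, Hank.
The 6 still-open variables together cover exactly {2, 3, 4, 5, 7, 8} — 6 values for 6 variables — and 7 appears only in Mona's list, so Mona = 7.

7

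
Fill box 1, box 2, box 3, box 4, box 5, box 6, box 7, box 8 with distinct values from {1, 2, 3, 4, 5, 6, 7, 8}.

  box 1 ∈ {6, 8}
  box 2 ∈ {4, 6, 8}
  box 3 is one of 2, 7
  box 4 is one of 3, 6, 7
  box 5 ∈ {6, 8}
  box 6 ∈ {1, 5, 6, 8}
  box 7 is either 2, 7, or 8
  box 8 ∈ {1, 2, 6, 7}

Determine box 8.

1

The 8 variables together cover exactly {1, 2, 3, 4, 5, 6, 7, 8} — 8 values for 8 variables — and 3 appears only in box 4's list, so box 4 = 3.
Among the 7 still-open variables, 4 fits only box 2 (and all 7 values in {1, 2, 4, 5, 6, 7, 8} must be used), so box 2 = 4.
Among the 6 still-open variables, 5 fits only box 6 (and all 6 values in {1, 2, 5, 6, 7, 8} must be used), so box 6 = 5.
Among the 5 still-open variables, 1 fits only box 8 (and all 5 values in {1, 2, 6, 7, 8} must be used), so box 8 = 1.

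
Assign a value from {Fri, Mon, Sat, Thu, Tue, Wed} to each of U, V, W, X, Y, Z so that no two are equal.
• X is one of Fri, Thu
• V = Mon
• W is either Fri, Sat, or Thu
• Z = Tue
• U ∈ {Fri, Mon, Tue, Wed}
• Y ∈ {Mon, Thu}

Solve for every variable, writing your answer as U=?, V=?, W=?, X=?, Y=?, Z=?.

U=Wed, V=Mon, W=Sat, X=Fri, Y=Thu, Z=Tue

V must be Mon (only option left). Remove Mon from U, Y.
Y has just one choice, so Y = Thu. Eliminate Thu elsewhere: W, X.
Z's domain is down to {Tue}, so Z = Tue. So U can't be Tue.
X must be Fri (only option left). Eliminate Fri elsewhere: U, W.
U's domain is down to {Wed}, so U = Wed.
W's domain is down to {Sat}, so W = Sat.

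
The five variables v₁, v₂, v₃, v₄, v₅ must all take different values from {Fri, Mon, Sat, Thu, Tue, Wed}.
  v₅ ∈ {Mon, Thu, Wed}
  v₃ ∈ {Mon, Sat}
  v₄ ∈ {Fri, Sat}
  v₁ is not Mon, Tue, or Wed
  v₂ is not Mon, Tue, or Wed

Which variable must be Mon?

The 5 variables draw from only 5 values {Fri, Mon, Sat, Thu, Wed}, so each is used; only v₅ can be Wed, hence v₅ = Wed.
The 4 still-open variables draw from only 4 values {Fri, Mon, Sat, Thu}, so each is used; only v₃ can be Mon, hence v₃ = Mon.

v₃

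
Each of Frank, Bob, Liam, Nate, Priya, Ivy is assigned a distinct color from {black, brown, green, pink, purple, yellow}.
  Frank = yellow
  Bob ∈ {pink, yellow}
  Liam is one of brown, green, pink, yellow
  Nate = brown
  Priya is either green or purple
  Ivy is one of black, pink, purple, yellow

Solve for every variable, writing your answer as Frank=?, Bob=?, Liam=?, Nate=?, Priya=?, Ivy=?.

Frank must be yellow (only option left). So Bob, Liam, Ivy can't be yellow.
Bob has just one choice, so Bob = pink. So Liam, Ivy can't be pink.
Nate's domain is down to {brown}, so Nate = brown. Remove brown from Liam.
Liam must be green (only option left). Remove green from Priya.
Priya has just one choice, so Priya = purple. Eliminate purple elsewhere: Ivy.
Ivy must be black (only option left).

Frank=yellow, Bob=pink, Liam=green, Nate=brown, Priya=purple, Ivy=black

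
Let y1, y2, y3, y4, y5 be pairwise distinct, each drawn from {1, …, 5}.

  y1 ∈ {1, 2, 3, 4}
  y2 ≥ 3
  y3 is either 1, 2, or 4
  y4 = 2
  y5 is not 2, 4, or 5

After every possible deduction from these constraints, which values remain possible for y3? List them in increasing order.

y4's domain is down to {2}, so y4 = 2. Strike 2 from y1, y3.
Among the 4 still-open variables, 5 fits only y2 (and all 4 values in {1, 3, 4, 5} must be used), so y2 = 5.
No further eliminations apply; y3 can still be any of 1, 4.

1, 4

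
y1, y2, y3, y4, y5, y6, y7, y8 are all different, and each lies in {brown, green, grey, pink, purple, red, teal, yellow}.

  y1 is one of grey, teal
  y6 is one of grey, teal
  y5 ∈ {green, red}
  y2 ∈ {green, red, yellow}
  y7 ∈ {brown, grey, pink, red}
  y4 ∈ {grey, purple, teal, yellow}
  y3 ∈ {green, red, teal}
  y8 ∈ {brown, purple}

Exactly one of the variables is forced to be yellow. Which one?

The 8 variables together cover exactly {brown, green, grey, pink, purple, red, teal, yellow} — 8 values for 8 variables — and pink appears only in y7's list, so y7 = pink.
The 7 still-open variables together cover exactly {brown, green, grey, purple, red, teal, yellow} — 7 values for 7 variables — and brown appears only in y8's list, so y8 = brown.
The 6 still-open variables draw from only 6 values {green, grey, purple, red, teal, yellow}, so each is used; only y4 can be purple, hence y4 = purple.
Among the 5 still-open variables, yellow fits only y2 (and all 5 values in {green, grey, red, teal, yellow} must be used), so y2 = yellow.

y2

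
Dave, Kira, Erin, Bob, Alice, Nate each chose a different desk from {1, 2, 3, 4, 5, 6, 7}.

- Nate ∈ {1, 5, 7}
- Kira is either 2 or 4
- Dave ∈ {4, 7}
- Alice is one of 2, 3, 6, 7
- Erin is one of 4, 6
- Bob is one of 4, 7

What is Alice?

3

Dave and Bob between them cover only {4, 7} — a naked pair. Remove those values from Kira, Erin, Alice, Nate.
Kira has just one choice, so Kira = 2. So Alice can't be 2.
That leaves Erin = 6. So Alice can't be 6.
So Alice = 3.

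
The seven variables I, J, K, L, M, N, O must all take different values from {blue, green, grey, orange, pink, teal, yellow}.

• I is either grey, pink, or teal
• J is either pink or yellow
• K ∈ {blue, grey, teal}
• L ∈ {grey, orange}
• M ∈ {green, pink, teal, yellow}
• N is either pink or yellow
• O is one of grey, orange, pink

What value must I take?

The 7 variables together cover exactly {blue, green, grey, orange, pink, teal, yellow} — 7 values for 7 variables — and blue appears only in K's list, so K = blue.
Among the 6 still-open variables, green fits only M (and all 6 values in {green, grey, orange, pink, teal, yellow} must be used), so M = green.
The 5 still-open variables together cover exactly {grey, orange, pink, teal, yellow} — 5 values for 5 variables — and teal appears only in I's list, so I = teal.

teal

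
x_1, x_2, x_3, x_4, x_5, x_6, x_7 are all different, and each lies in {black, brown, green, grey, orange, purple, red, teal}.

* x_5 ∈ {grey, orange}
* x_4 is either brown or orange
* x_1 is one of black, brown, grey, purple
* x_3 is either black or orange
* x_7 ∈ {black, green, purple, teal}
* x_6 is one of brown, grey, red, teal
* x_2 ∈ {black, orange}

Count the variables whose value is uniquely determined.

3

x_2 and x_3 share exactly the 2 values {black, orange}; by pigeonhole those values go to them, so strike black, orange from x_1, x_4, x_5, x_7.
x_4 has just one choice, so x_4 = brown. Eliminate brown elsewhere: x_1, x_6.
x_5 must be grey (only option left). So x_1, x_6 can't be grey.
x_1 must be purple (only option left). Remove purple from x_7.
Determined: x_1=purple, x_4=brown, x_5=grey. The other variables each still have more than one consistent value. That makes 3.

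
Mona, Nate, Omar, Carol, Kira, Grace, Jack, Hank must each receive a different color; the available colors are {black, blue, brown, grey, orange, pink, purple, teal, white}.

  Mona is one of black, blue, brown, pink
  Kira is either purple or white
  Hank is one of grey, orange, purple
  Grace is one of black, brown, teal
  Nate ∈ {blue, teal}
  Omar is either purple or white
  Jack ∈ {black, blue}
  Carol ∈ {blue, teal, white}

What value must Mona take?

pink

The 2 variables Omar and Kira are confined to {purple, white}, which locks those values in; drop them from Carol, Hank.
The 2 variables Nate and Carol are confined to {blue, teal}, which locks those values in; drop them from Mona, Grace, Jack.
That leaves Jack = black. Strike black from Mona, Grace.
Grace's domain is down to {brown}, so Grace = brown. So Mona can't be brown.
So Mona = pink.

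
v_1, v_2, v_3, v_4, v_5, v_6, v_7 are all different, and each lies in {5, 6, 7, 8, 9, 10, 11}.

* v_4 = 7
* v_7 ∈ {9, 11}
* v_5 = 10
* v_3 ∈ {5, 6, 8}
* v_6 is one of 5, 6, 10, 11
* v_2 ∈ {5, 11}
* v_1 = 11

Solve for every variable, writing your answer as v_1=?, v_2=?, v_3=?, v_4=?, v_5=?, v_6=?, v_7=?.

v_1 must be 11 (only option left). Eliminate 11 elsewhere: v_2, v_6, v_7.
v_2 must be 5 (only option left). Eliminate 5 elsewhere: v_3, v_6.
v_4's domain is down to {7}, so v_4 = 7.
v_5 must be 10 (only option left). Remove 10 from v_6.
v_6 must be 6 (only option left). Remove 6 from v_3.
v_7 has just one choice, so v_7 = 9.
v_3 must be 8 (only option left).

v_1=11, v_2=5, v_3=8, v_4=7, v_5=10, v_6=6, v_7=9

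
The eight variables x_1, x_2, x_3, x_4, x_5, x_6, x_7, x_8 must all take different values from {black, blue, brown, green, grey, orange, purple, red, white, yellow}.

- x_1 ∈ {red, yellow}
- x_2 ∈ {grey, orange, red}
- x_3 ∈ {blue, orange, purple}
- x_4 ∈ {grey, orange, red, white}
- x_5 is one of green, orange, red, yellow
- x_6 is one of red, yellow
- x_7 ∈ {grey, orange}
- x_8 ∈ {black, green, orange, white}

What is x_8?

black

x_1 and x_6 share exactly the 2 values {red, yellow}; by pigeonhole those values go to them, so strike red, yellow from x_2, x_4, x_5.
x_2 and x_7 between them cover only {grey, orange} — a naked pair. Remove those values from x_3, x_4, x_5, x_8.
That leaves x_4 = white. So x_8 can't be white.
x_5 must be green (only option left). Eliminate green elsewhere: x_8.
So x_8 = black.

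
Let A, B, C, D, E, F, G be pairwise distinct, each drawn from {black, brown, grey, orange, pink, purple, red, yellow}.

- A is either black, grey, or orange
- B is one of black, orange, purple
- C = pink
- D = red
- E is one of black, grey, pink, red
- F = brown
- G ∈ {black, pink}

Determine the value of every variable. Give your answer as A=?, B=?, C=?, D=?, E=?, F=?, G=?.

A=orange, B=purple, C=pink, D=red, E=grey, F=brown, G=black

C's domain is down to {pink}, so C = pink. So E, G can't be pink.
D's domain is down to {red}, so D = red. So E can't be red.
That leaves F = brown.
G's domain is down to {black}, so G = black. Strike black from A, B, E.
E's domain is down to {grey}, so E = grey. Eliminate grey elsewhere: A.
A has just one choice, so A = orange. Eliminate orange elsewhere: B.
B has just one choice, so B = purple.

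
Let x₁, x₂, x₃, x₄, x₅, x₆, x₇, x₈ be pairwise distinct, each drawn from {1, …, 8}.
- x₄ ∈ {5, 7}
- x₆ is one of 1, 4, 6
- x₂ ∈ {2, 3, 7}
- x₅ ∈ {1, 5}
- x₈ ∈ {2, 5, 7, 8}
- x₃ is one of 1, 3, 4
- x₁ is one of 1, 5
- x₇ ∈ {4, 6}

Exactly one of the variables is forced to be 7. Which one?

x₄

Among the 8 variables, 8 fits only x₈ (and all 8 values in {1, 2, 3, 4, 5, 6, 7, 8} must be used), so x₈ = 8.
The 7 still-open variables draw from only 7 values {1, 2, 3, 4, 5, 6, 7}, so each is used; only x₂ can be 2, hence x₂ = 2.
Among the 6 still-open variables, 3 fits only x₃ (and all 6 values in {1, 3, 4, 5, 6, 7} must be used), so x₃ = 3.
The 5 still-open variables draw from only 5 values {1, 4, 5, 6, 7}, so each is used; only x₄ can be 7, hence x₄ = 7.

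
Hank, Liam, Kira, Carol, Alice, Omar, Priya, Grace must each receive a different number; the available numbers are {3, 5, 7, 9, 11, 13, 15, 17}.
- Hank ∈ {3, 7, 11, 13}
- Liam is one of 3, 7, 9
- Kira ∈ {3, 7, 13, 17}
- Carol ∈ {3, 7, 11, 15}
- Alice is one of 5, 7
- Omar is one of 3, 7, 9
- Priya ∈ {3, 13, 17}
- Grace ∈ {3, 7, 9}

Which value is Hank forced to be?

Among the 8 variables, 5 fits only Alice (and all 8 values in {3, 5, 7, 9, 11, 13, 15, 17} must be used), so Alice = 5.
The 7 still-open variables draw from only 7 values {3, 7, 9, 11, 13, 15, 17}, so each is used; only Carol can be 15, hence Carol = 15.
The 6 still-open variables draw from only 6 values {3, 7, 9, 11, 13, 17}, so each is used; only Hank can be 11, hence Hank = 11.

11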